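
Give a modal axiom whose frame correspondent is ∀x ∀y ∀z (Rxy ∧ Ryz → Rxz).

□ψ → □□ψ

The condition is transitivity. The 4 schema □ψ → □□ψ defines it.
Suppose □ψ→□□ψ is valid. Take Rxy, Ryz and set V(ψ)={w : Rxw}. Then □ψ at x, so □□ψ at x, so □ψ at y, so ψ at z, i.e. Rxz.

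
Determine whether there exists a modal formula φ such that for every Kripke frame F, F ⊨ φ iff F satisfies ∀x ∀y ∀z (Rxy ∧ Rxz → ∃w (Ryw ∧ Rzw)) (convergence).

This is a Sahlqvist condition; the .2 axiom ◇□q → □◇q defines it.
Suppose ◇□q→□◇q is valid. Take Rxy, Rxz and set V(q)={w : Ryw}. Then □q at y so ◇□q at x, so □◇q at x, so ◇q at z, giving w with Rzw and Ryw.

Yes, by ◇□q → □◇q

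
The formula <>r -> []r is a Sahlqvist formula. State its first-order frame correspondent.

partial functionality: forall x forall y forall z (Rxy & Rxz -> y = z)

Suppose ◇r→□r is valid. Take Rxy, Rxz and set V(r)={y}. Then ◇r at x, so □r at x, so r at z, i.e. z=y.
Conversely, any frame satisfying forall x forall y forall z (Rxy & Rxz -> y = z) validates the schema.
Frame condition: forall x forall y forall z (Rxy & Rxz -> y = z).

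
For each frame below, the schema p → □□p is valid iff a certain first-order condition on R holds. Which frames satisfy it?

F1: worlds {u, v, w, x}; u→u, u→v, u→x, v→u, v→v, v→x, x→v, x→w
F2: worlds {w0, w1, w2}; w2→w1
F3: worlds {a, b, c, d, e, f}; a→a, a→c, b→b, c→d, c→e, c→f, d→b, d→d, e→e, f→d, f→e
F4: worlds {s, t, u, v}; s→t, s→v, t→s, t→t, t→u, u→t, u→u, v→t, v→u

F2

This is the axiom for a generalized confluence (Geach) condition; its first-order frame correspondent is ∀x ∀z (xR²z → ∃w (x = w ∧ z = w)).
F1: fails — uR²v but u ≠ v.
F2: holds.
F3: fails — aR²c but a ≠ c.
F4: fails — sR²t but s ≠ t.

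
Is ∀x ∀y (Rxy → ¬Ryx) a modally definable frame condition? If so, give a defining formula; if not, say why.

If a class were modally definable it would be closed under surjective bounded morphisms (Goldblatt–Thomason).
The 3-cycle (worlds a,b,c with a→b→c→a) is asymmetric. Mapping every world to a single reflexive point • is a surjective bounded morphism, and the reflexive point is not asymmetric (R•• but asymmetry requires ¬R••).
Hence asymmetry is not modally definable.

No — not modally definable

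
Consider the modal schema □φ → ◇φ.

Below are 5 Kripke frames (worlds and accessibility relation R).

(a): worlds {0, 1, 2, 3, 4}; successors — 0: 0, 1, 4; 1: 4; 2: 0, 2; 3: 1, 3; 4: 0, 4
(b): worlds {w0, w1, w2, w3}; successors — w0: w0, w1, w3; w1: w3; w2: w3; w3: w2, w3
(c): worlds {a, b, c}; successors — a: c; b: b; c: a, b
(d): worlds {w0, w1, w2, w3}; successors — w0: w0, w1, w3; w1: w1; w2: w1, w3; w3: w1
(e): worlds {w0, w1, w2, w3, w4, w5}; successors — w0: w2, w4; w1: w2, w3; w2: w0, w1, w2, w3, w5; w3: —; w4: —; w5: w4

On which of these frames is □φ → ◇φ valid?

The schema corresponds to seriality: ∀x ∃y Rxy.
(a): ✓.
(b): ✓.
(c): ✓.
(d): ✓.
(e): fails — world w3 has no successor.
Valid on: (a), (b), (c), (d).

(a), (b), (c), (d)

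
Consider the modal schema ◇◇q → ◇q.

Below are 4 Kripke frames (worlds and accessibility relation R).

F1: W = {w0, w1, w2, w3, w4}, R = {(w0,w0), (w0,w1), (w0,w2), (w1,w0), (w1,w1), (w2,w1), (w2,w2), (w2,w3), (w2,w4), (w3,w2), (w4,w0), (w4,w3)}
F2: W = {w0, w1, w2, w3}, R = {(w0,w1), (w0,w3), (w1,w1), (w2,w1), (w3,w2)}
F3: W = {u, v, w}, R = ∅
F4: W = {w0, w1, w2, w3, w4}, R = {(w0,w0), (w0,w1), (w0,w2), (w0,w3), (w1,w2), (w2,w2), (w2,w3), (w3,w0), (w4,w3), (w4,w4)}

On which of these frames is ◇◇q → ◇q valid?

Frame correspondent (Sahlqvist): ∀x ∀y ∀z (Rxy ∧ Ryz → Rxz) — i.e. transitivity.
F1: fails — Rw1w0 and Rw0w2 but not Rw1w2.
F2: fails — Rw3w2 and Rw2w1 but not Rw3w1.
F3: holds.
F4: fails — Rw1w2 and Rw2w3 but not Rw1w3.

F3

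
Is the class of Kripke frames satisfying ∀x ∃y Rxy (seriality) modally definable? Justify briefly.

Yes: it is seriality, defined by the D schema □p → ◇p.

Definable; □p → ◇p defines it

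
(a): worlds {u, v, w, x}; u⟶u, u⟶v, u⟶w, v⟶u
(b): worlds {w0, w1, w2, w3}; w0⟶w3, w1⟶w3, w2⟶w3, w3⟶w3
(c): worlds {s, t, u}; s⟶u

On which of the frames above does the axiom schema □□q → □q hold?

(a), (b)

The schema corresponds to density: ∀x ∀y (Rxy → ∃z (Rxz ∧ Rzy)).
(a): condition met.
(b): condition met.
(c): fails — Rsu but no z with Rsz and Rzu.
Valid on: (a), (b).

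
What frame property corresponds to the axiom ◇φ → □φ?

Suppose ◇φ→□φ is valid. Take Rxy, Rxz and set V(φ)={y}. Then ◇φ at x, so □φ at x, so φ at z, i.e. z=y.
Conversely, on a frame with partial functionality the schema holds at every world under every valuation.
So the correspondent is partial functionality.

partial functionality: ∀x ∀y ∀z (Rxy ∧ Rxz → y = z)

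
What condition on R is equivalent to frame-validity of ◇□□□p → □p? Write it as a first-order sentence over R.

∀x ∀y ∀z ((xRy ∧ xRz) → ∃w (yR³w ∧ z = w))

This is a Sahlqvist (Geach-type) schema ◇^1□^3p → □^1◇^0p.
First-order correspondent: ∀x ∀y ∀z ((xRy ∧ xRz) → ∃w (yR³w ∧ z = w)).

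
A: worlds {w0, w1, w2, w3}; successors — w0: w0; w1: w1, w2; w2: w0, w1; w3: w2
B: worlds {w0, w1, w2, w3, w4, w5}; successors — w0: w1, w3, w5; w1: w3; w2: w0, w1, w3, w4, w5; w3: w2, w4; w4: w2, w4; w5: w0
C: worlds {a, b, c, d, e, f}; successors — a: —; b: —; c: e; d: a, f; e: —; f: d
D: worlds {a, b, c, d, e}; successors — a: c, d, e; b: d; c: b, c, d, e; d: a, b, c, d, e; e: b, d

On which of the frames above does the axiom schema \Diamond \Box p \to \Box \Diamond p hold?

D

The schema corresponds to convergence: \forall x \forall y \forall z (Rxy \wedge Rxz \to \exists w (Ryw \wedge Rzw)).
A: fails — Rw2w1 and Rw2w0 but w1 and w0 have no common successor.
B: fails — Rw0w5 and Rw0w1 but w5 and w1 have no common successor.
C: fails — Rce and Rce but e and e have no common successor.
D: condition met.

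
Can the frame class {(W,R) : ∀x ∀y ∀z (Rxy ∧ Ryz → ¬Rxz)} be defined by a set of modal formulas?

Not modally definable

Modal frame validity is preserved under surjective bounded morphisms.
The 5-cycle (worlds w0,w1,w2,w3,w4 with w0→w1→w2→w3→w4→w0) is intransitive. Mapping every world to a single reflexive point • is a surjective bounded morphism; the reflexive point is not intransitive (R••∧R•• but R••).
Hence intransitivity is not modally definable.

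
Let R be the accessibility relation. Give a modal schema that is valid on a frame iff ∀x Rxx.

This is reflexivity; the standard corresponding axiom is T: □s → s.
Suppose □s→s is valid. At any x set V(s)={w : Rxw}. Then □s holds at x, so s holds at x, i.e. Rxx.

□s → s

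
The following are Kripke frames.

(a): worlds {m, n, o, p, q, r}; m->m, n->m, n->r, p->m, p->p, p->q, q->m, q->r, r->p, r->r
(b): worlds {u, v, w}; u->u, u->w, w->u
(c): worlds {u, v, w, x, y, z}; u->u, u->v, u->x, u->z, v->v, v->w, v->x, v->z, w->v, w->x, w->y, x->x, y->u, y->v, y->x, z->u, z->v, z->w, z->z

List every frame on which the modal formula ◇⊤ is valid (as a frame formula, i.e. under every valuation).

(c)

This is the axiom for seriality; its first-order frame correspondent is ∀x ∃y Rxy.
(a): fails — world o has no successor.
(b): fails — world v has no successor.
(c): condition met.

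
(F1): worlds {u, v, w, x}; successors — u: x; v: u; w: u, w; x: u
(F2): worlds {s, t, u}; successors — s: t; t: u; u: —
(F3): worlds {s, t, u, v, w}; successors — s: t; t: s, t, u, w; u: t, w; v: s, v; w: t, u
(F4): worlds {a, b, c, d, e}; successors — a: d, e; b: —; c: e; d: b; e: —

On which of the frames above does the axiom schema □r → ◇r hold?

(F1), (F3)

The schema corresponds to seriality: ∀x ∃y Rxy.
(F1): satisfies the condition.
(F2): fails — world u has no successor.
(F3): satisfies the condition.
(F4): fails — world b has no successor.
Valid on: (F1), (F3).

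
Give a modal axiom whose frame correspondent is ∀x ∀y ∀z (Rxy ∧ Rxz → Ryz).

A defining formula is ◇r → □◇r (the 5 axiom).
Suppose ◇r→□◇r is valid. Take Rxy, Rxz and set V(r)={y}. Then ◇r at x, so □◇r at x, so ◇r at z, so some w with Rzw has r; w=y, i.e. Rzy. By symmetry of the argument, Ryz.

◇r → □◇r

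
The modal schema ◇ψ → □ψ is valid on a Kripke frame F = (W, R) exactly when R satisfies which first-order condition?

partial functionality: ∀x ∀y ∀z (Rxy ∧ Rxz → y = z)

Suppose ◇ψ→□ψ is valid. Take Rxy, Rxz and set V(ψ)={y}. Then ◇ψ at x, so □ψ at x, so ψ at z, i.e. z=y.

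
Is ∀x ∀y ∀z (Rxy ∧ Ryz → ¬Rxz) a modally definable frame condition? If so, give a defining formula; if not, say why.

Modal frame validity is preserved under surjective bounded morphisms.
The 5-cycle (worlds s,t,u,v,w with s→t→u→v→w→s) is intransitive. Mapping every world to a single reflexive point • is a surjective bounded morphism; the reflexive point is not intransitive (R••∧R•• but R••).
So no modal formula (or set of formulas) defines exactly the intransitive frames.

Not modally definable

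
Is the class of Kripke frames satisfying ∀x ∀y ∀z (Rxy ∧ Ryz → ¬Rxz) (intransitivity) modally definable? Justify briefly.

No — not modally definable

Any modally definable frame class is closed under surjective bounded morphisms.
The 5-cycle (worlds w0,w1,w2,w3,w4 with w0→w1→w2→w3→w4→w0) is intransitive. Mapping every world to a single reflexive point • is a surjective bounded morphism; the reflexive point is not intransitive (R••∧R•• but R••).
So the class is not modally definable.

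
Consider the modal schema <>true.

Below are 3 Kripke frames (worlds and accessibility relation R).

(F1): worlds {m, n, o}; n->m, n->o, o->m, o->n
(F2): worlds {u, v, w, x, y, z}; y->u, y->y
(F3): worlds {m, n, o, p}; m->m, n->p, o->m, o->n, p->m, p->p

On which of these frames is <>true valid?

This is the axiom for seriality; its first-order frame correspondent is forall x exists y Rxy.
(F1): fails — world m has no successor.
(F2): fails — world u has no successor.
(F3): holds.
Valid on: (F3).

(F3)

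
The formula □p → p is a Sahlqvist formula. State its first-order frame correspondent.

Reflexivity

This is the T axiom.
It corresponds to reflexivity: ∀x Rxx.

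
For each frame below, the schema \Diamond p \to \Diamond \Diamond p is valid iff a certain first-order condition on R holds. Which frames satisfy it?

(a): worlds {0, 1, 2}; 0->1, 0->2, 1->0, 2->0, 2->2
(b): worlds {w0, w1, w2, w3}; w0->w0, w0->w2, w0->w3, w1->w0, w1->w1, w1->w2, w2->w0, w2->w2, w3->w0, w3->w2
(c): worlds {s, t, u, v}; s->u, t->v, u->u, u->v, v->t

Frame correspondent (Sahlqvist): \forall x \forall y (xRy \to \exists w (y = w \wedge x R^2 w)) — i.e. a generalized confluence (Geach) condition.
(a): fails — 0R1 but no w with 1=w and 0R²w.
(b): satisfies the condition.
(c): fails — tRv but no w with v=w and tR²w.

(b)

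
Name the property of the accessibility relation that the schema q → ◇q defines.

reflexivity: ∀x Rxx

This is frame-equivalent to □q → q (substitute ¬q for q and contrapose).
Suppose □q→q is valid. At any x set V(q)={w : Rxw}. Then □q holds at x, so q holds at x, i.e. Rxx.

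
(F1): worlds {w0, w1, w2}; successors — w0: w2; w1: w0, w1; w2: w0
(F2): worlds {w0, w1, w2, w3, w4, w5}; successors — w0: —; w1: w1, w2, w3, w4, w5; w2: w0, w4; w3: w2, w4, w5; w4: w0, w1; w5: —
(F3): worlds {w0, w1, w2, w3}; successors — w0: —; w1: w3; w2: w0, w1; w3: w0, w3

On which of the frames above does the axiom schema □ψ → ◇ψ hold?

(F1)

This is the axiom for seriality; its first-order frame correspondent is ∀x ∃y Rxy.
(F1): holds.
(F2): fails — world w0 has no successor.
(F3): fails — world w0 has no successor.
Valid on: (F1).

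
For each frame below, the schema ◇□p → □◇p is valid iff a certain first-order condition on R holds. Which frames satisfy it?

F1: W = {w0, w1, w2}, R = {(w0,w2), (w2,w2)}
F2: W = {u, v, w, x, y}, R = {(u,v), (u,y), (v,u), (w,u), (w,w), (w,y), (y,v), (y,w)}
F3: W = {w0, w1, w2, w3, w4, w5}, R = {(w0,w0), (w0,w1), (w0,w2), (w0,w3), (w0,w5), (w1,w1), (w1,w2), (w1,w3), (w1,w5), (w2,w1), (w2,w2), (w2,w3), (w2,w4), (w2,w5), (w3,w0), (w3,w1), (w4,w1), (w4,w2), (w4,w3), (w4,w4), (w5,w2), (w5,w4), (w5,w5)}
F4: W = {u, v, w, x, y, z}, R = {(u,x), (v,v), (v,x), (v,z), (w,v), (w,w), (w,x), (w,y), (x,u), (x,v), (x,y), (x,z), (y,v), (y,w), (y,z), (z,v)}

Frame correspondent (Sahlqvist): ∀x ∀y ∀z (Rxy ∧ Rxz → ∃w (Ryw ∧ Rzw)) — i.e. convergence.
F1: condition met.
F2: fails — Ruv and Ruy but v and y have no common successor.
F3: fails — Rw0w3 and Rw0w5 but w3 and w5 have no common successor.
F4: fails — Rxu and Rxy but u and y have no common successor.

F1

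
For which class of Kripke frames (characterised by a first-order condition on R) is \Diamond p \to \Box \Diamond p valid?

Suppose ◇p→□◇p is valid. Take Rxy, Rxz and set V(p)={y}. Then ◇p at x, so □◇p at x, so ◇p at z, so some w with Rzw has p; w=y, i.e. Rzy. By symmetry of the argument, Ryz.
Conversely, any frame satisfying \forall x \forall y \forall z (Rxy \wedge Rxz \to Ryz) validates the schema.
So the correspondent is the Euclidean property.

the Euclidean property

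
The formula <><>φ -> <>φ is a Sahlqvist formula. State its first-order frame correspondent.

transitivity

Equivalently (dual form): □φ → □□φ.
Suppose □φ→□□φ is valid. Take Rxy, Ryz and set V(φ)={w : Rxw}. Then □φ at x, so □□φ at x, so □φ at y, so φ at z, i.e. Rxz.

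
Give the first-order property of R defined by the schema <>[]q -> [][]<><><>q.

This is a Sahlqvist (Geach-type) schema ◇^1□^1q → □^2◇^3q.
First-order correspondent: forall x forall y forall z ((xRy & x R^2 z) -> exists w (yRw & z R^3 w)).

forall x forall y forall z ((xRy & x R^2 z) -> exists w (yRw & z R^3 w))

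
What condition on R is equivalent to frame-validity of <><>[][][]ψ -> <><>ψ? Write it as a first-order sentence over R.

forall x forall y (x R^2 y -> exists w (y R^3 w & x R^2 w))

This is a Sahlqvist (Geach-type) schema ◇^2□^3ψ → □^0◇^2ψ.
Minimal-valuation argument: fix x; take any y with xR^2y and any z with xR^0z. Set V(ψ) to the set of worlds R-reachable from y in exactly 3 steps. Then □^3ψ holds at y, so the antecedent holds at x; validity forces ◇^2ψ at z, giving a w with zR^2w and yR^3w.
First-order correspondent: forall x forall y (x R^2 y -> exists w (y R^3 w & x R^2 w)).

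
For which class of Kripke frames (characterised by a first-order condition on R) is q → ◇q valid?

Reflexivity

Replacing q by ¬q and contraposing gives the equivalent schema □q → q.
Suppose □q→q is valid. At any x set V(q)={w : Rxw}. Then □q holds at x, so q holds at x, i.e. Rxx.
Conversely, any frame satisfying ∀x Rxx validates the schema.
Frame condition: ∀x Rxx.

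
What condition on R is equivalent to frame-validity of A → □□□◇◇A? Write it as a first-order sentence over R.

∀x ∀z (xR³z → ∃w (x = w ∧ zR²w))

This is a Sahlqvist (Geach-type) schema ◇^0□^0A → □^3◇^2A.
Minimal-valuation argument: fix x; take any y with xR^0y and any z with xR^3z. Set V(A) to the set of worlds R-reachable from y in exactly 0 steps. Then □^0A holds at y, so the antecedent holds at x; validity forces ◇^2A at z, giving a w with zR^2w and yR^0w.
First-order correspondent: ∀x ∀z (xR³z → ∃w (x = w ∧ zR²w)).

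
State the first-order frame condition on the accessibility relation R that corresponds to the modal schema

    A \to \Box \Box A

\forall x \forall z (x R^2 z \to \exists w (x = w \wedge z = w))

This is a Sahlqvist (Geach-type) schema ◇^0□^0A → □^2◇^0A.
Minimal-valuation argument: fix x; take any y with xR^0y and any z with xR^2z. Set V(A) to the set of worlds R-reachable from y in exactly 0 steps. Then □^0A holds at y, so the antecedent holds at x; validity forces ◇^0A at z, giving a w with zR^0w and yR^0w.
First-order correspondent: \forall x \forall z (x R^2 z \to \exists w (x = w \wedge z = w)).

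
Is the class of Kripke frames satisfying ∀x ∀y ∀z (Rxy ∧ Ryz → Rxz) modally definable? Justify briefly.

Yes, by □r → □□r

This is a Sahlqvist condition; the 4 axiom □r → □□r defines it.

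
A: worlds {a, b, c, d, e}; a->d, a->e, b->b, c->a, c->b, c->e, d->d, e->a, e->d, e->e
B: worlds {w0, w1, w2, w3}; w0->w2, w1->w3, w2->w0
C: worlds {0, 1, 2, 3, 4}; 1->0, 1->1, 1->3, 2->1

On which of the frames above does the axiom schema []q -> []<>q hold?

A

This is the axiom for a generalized confluence (Geach) condition; its first-order frame correspondent is forall x forall z (xRz -> exists w (xRw & zRw)).
A: satisfies the condition.
B: fails — w0Rw2 but no w with w0Rw and w2Rw.
C: fails — 1R0 but no w with 1Rw and 0Rw.
Valid on: A.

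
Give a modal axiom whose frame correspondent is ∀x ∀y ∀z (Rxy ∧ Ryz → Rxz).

□q → □□q

The condition is transitivity. The 4 schema □q → □□q defines it.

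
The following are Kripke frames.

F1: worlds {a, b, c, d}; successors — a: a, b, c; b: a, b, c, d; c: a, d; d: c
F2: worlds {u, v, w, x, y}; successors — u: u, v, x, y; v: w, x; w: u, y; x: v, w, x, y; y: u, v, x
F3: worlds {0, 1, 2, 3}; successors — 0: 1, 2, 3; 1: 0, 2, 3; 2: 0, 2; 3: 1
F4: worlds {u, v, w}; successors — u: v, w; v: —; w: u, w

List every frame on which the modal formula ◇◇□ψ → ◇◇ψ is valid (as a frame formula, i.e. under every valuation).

This is the axiom for a generalized confluence (Geach) condition; its first-order frame correspondent is ∀x ∀y (xR²y → ∃w (yRw ∧ xR²w)).
F1: fails — dR²d but no w with dRw and dR²w.
F2: holds.
F3: fails — 3R²3 but no w with 3Rw and 3R²w.
F4: fails — wR²v but no t with vRt and wR²t.
Valid on: F2.

F2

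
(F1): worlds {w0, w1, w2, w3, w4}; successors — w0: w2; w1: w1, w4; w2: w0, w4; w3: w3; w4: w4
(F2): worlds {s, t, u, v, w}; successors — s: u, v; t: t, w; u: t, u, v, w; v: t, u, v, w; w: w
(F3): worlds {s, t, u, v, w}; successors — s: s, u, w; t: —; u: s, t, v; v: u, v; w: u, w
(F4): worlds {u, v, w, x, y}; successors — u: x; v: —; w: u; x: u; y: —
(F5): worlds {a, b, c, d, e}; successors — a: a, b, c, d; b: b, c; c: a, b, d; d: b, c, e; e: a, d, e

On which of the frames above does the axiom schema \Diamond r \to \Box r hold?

Frame correspondent (Sahlqvist): \forall x \forall y \forall z (Rxy \wedge Rxz \to y = z) — i.e. partial functionality.
(F1): fails — w1 sees both w1 and w4.
(F2): fails — s sees both u and v.
(F3): fails — s sees both s and u.
(F4): satisfies the condition.
(F5): fails — a sees both a and b.
Valid on: (F4).

(F4)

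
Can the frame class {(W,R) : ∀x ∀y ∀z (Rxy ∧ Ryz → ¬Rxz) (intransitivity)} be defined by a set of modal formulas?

No

Any modally definable frame class is closed under surjective bounded morphisms.
The 7-cycle (worlds s,t,u,v,w,x,y with s→t→u→v→w→x→y→s) is intransitive. Mapping every world to a single reflexive point • is a surjective bounded morphism; the reflexive point is not intransitive (R••∧R•• but R••).
Hence intransitivity is not modally definable.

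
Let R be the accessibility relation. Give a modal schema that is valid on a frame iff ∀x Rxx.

A defining formula is □r → r (the T axiom).

□r → r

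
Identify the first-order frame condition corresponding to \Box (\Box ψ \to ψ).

shift-reflexivity: \forall x \forall y (Rxy \to Ryy)

Suppose □(□ψ→ψ) is valid. Take Rxy and set V(ψ)={w : Ryw}. Then at y, □ψ holds; since □(□ψ→ψ) at x, □ψ→ψ at y, so ψ at y, i.e. Ryy.
Conversely, any frame satisfying \forall x \forall y (Rxy \to Ryy) validates the schema.
Frame condition: \forall x \forall y (Rxy \to Ryy).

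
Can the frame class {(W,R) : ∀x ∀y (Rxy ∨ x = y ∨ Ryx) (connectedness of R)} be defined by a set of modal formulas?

Not modally definable

Any modally definable frame class is closed under disjoint unions.
Take 3 disjoint single-world reflexive frames: each is trivially connected, but their disjoint union has 3 worlds with no edge between distinct components, so it is not connected.
Hence connectedness of R is not modally definable.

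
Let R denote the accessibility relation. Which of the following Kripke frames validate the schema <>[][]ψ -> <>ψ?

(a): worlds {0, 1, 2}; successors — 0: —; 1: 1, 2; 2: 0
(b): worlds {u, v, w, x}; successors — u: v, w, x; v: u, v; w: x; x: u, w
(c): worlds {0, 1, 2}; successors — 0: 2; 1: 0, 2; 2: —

This is the axiom for a generalized confluence (Geach) condition; its first-order frame correspondent is forall x forall y (xRy -> exists w (y R^2 w & xRw)).
(a): fails — 1R2 but no w with 2R²w and 1Rw.
(b): satisfies the condition.
(c): fails — 0R2 but no w with 2R²w and 0Rw.
Valid on: (b).

(b)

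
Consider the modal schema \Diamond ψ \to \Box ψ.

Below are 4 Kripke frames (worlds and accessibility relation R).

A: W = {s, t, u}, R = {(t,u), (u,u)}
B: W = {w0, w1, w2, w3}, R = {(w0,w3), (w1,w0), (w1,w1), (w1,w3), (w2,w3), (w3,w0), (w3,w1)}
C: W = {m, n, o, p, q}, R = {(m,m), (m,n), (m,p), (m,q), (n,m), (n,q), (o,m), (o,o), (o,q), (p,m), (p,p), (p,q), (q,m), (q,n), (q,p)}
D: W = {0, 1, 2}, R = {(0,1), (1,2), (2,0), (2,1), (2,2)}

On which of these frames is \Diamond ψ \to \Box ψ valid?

A

The schema corresponds to partial functionality: \forall x \forall y \forall z (Rxy \wedge Rxz \to y = z).
A: condition met.
B: fails — w1 sees both w0 and w1.
C: fails — m sees both m and n.
D: fails — 2 sees both 0 and 1.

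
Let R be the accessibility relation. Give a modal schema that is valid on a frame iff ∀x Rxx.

A defining formula is □s → s (the T axiom).
Suppose □s→s is valid. At any x set V(s)={w : Rxw}. Then □s holds at x, so s holds at x, i.e. Rxx.

□s → s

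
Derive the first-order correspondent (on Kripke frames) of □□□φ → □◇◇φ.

This is a Sahlqvist (Geach-type) schema ◇^0□^3φ → □^1◇^2φ.
Minimal-valuation argument: fix x; take any y with xR^0y and any z with xR^1z. Set V(φ) to the set of worlds R-reachable from y in exactly 3 steps. Then □^3φ holds at y, so the antecedent holds at x; validity forces ◇^2φ at z, giving a w with zR^2w and yR^3w.
First-order correspondent: ∀x ∀z (xRz → ∃w (xR³w ∧ zR²w)).

∀x ∀z (xRz → ∃w (xR³w ∧ zR²w))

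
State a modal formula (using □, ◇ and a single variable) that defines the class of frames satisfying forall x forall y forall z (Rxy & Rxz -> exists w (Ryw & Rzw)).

This is convergence; the standard corresponding axiom is .2: ◇□r → □◇r.

◇□r → □◇r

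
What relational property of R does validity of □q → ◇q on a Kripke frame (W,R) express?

Suppose □q→◇q is valid. At any x set V(q)=W. Then □q at x, so ◇q at x, so x has a successor.
Conversely, on a frame with seriality the schema holds at every world under every valuation.
Frame condition: ∀x ∃y Rxy.

seriality: ∀x ∃y Rxy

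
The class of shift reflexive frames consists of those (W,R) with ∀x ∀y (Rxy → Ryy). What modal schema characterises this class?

□(□p → p)

A defining formula is □(□p → p) (the T□ axiom).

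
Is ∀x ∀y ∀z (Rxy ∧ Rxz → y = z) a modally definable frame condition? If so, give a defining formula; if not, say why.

The condition is partial functionality. A defining modal formula is ◇q → □q.
Suppose ◇q→□q is valid. Take Rxy, Rxz and set V(q)={y}. Then ◇q at x, so □q at x, so q at z, i.e. z=y.

Yes — defined by ◇q → □q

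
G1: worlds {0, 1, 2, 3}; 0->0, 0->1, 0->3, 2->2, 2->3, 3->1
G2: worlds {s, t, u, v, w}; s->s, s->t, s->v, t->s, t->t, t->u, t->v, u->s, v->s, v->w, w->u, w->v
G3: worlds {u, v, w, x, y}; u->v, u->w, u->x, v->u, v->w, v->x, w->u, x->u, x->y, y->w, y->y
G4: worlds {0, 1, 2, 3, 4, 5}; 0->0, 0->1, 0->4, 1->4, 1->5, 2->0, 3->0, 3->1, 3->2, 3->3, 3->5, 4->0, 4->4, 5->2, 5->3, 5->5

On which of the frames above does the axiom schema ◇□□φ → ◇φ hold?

G2, G3

This is the axiom for a generalized confluence (Geach) condition; its first-order frame correspondent is ∀x ∀y (xRy → ∃w (yR²w ∧ xRw)).
G1: fails — 0R1 but no w with 1R²w and 0Rw.
G2: holds.
G3: holds.
G4: fails — 5R2 but no w with 2R²w and 5Rw.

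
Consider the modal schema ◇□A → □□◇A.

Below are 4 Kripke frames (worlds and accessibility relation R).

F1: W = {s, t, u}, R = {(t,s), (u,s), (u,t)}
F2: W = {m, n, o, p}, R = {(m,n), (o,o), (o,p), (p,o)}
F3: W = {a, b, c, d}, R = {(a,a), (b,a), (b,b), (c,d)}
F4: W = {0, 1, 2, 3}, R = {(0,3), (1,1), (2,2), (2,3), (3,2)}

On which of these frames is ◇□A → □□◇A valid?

The schema corresponds to a generalized confluence (Geach) condition: ∀x ∀y ∀z ((xRy ∧ xR²z) → ∃w (yRw ∧ zRw)).
F1: fails — uRs, uR²s but no w with sRw and sRw.
F2: condition met.
F3: condition met.
F4: condition met.
Valid on: F2, F3, F4.

F2, F3, F4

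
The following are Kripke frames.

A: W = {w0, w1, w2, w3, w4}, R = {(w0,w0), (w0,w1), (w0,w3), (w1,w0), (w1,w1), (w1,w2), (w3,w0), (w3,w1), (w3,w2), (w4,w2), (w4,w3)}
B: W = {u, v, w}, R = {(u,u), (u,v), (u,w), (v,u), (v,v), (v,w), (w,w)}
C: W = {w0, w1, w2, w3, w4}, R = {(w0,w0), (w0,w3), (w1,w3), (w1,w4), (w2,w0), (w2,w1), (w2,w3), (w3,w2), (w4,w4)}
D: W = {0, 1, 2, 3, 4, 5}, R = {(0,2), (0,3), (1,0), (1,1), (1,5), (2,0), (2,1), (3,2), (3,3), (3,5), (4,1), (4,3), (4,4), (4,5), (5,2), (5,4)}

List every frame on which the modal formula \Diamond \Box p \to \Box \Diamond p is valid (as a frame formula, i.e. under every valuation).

The schema corresponds to convergence: \forall x \forall y \forall z (Rxy \wedge Rxz \to \exists w (Ryw \wedge Rzw)).
A: fails — Rw1w1 and Rw1w2 but w1 and w2 have no common successor.
B: holds.
C: fails — Rw0w0 and Rw0w3 but w0 and w3 have no common successor.
D: fails — R02 and R03 but 2 and 3 have no common successor.
Valid on: B.

B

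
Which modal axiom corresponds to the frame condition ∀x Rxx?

This is reflexivity; the standard corresponding axiom is T: □r → r.
Suppose □r→r is valid. At any x set V(r)={w : Rxw}. Then □r holds at x, so r holds at x, i.e. Rxx.

□r → r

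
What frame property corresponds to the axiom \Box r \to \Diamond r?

seriality: \forall x \exists y Rxy

This is the D axiom.
It corresponds to seriality: \forall x \exists y Rxy.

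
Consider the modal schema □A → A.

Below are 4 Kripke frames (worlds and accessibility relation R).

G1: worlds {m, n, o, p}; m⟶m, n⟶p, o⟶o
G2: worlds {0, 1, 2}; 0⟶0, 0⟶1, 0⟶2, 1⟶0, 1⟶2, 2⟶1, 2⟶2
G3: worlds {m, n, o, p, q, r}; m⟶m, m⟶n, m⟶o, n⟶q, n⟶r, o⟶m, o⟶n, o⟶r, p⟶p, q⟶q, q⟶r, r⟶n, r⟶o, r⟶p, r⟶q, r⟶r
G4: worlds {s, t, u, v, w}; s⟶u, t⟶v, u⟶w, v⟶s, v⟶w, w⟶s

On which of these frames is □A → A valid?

Frame correspondent (Sahlqvist): ∀x Rxx — i.e. reflexivity.
G1: fails — world n does not see itself.
G2: fails — world 1 does not see itself.
G3: fails — world n does not see itself.
G4: fails — world s does not see itself.
Valid on no frame.

none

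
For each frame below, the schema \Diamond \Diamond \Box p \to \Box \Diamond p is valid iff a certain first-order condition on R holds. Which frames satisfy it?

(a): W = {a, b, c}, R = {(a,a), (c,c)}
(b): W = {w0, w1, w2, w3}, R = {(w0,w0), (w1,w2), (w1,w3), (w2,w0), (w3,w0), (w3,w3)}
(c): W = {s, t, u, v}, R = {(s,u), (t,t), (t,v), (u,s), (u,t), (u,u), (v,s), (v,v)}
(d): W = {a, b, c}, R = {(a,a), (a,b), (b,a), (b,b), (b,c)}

The schema corresponds to a generalized confluence (Geach) condition: \forall x \forall y \forall z ((x R^2 y \wedge xRz) \to \exists w (yRw \wedge zRw)).
(a): holds.
(b): holds.
(c): fails — tR²s, tRt but no w with sRw and tRw.
(d): fails — aR²c, aRa but no w with cRw and aRw.

(a), (b)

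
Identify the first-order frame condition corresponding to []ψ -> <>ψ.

seriality: forall x exists y Rxy

Suppose □ψ→◇ψ is valid. At any x set V(ψ)=W. Then □ψ at x, so ◇ψ at x, so x has a successor.
Conversely, any frame satisfying forall x exists y Rxy validates the schema.
So the correspondent is seriality.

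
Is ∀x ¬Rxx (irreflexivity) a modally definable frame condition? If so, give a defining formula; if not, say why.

Any modally definable frame class is closed under surjective bounded morphisms.
The 2-cycle (worlds s,t with s→t→s) is irreflexive, and the map sending every world to a single reflexive point • is a surjective bounded morphism (forth: every edge maps to (•,•); back: every world has a successor). So any modal formula valid on the 2-cycle is also valid on the reflexive point, which is not irreflexive.
So no modal formula (or set of formulas) defines exactly the irreflexive frames.

No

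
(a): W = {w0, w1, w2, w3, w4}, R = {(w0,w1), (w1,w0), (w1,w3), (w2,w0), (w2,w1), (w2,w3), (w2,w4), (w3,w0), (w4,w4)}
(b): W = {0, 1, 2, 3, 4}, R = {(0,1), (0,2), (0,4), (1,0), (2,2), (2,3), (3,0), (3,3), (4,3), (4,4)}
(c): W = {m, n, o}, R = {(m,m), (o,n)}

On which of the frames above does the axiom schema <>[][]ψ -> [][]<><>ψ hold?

(b), (c)

This is the axiom for a generalized confluence (Geach) condition; its first-order frame correspondent is forall x forall y forall z ((xRy & x R^2 z) -> exists w (y R^2 w & z R^2 w)).
(a): fails — w1Rw3, w1R²w0 but no w with w3R²w and w0R²w.
(b): ✓.
(c): ✓.
Valid on: (b), (c).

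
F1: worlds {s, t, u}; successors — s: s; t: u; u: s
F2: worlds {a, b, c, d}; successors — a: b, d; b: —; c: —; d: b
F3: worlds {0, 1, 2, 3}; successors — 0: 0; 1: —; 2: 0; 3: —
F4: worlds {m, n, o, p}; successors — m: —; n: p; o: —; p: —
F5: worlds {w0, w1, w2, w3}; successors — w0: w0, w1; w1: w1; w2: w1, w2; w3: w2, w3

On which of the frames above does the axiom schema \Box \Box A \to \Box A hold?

F3, F5

This is the axiom for density; its first-order frame correspondent is \forall x \forall y (Rxy \to \exists z (Rxz \wedge Rzy)).
F1: fails — Rtu but no z with Rtz and Rzu.
F2: fails — Rdb but no z with Rdz and Rzb.
F3: holds.
F4: fails — Rnp but no z with Rnz and Rzp.
F5: holds.
Valid on: F3, F5.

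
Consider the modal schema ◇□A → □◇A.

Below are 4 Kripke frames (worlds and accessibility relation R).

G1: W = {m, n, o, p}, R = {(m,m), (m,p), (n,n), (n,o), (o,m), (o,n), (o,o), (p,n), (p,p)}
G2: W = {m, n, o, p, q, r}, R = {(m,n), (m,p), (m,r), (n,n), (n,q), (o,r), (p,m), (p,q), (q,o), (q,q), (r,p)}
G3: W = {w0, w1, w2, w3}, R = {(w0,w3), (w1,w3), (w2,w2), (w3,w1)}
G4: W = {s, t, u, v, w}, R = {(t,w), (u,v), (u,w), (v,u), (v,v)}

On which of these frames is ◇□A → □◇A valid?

The schema corresponds to convergence: ∀x ∀y ∀z (Rxy ∧ Rxz → ∃w (Ryw ∧ Rzw)).
G1: fails — Rom and Ron but m and n have no common successor.
G2: fails — Rmr and Rmn but r and n have no common successor.
G3: ✓.
G4: fails — Rtw and Rtw but w and w have no common successor.
Valid on: G3.

G3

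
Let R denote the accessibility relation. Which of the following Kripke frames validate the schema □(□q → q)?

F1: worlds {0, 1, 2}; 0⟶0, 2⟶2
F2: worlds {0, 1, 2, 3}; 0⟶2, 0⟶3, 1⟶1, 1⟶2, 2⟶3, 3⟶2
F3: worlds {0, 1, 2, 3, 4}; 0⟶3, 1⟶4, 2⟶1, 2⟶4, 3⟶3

F1

Frame correspondent (Sahlqvist): ∀x ∀y (Rxy → Ryy) — i.e. shift-reflexivity.
F1: satisfies the condition.
F2: fails — R32 but not R22.
F3: fails — R14 but not R44.
Valid on: F1.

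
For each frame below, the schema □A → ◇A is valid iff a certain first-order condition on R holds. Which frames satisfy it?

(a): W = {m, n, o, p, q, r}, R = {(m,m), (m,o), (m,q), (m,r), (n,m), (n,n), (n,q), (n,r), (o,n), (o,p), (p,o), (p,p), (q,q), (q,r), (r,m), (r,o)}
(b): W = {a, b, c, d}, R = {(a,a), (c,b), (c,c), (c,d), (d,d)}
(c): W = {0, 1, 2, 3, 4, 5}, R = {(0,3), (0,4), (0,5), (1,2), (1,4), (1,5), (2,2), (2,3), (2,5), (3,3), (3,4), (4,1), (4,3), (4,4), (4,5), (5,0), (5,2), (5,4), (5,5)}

This is the axiom for seriality; its first-order frame correspondent is ∀x ∃y Rxy.
(a): condition met.
(b): fails — world b has no successor.
(c): condition met.

(a), (c)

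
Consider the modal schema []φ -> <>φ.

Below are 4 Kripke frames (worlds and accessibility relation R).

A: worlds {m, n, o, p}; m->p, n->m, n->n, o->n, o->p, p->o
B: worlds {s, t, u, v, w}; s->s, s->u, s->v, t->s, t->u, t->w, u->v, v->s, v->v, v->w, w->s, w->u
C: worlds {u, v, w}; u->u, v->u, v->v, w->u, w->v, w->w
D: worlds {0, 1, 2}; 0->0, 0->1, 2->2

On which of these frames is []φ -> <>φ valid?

A, B, C

This is the axiom for seriality; its first-order frame correspondent is forall x exists y Rxy.
A: holds.
B: holds.
C: holds.
D: fails — world 1 has no successor.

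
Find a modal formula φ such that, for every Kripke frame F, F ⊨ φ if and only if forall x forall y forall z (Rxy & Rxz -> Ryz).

◇q → □◇q

This is the Euclidean property; the standard corresponding axiom is 5: ◇q → □◇q.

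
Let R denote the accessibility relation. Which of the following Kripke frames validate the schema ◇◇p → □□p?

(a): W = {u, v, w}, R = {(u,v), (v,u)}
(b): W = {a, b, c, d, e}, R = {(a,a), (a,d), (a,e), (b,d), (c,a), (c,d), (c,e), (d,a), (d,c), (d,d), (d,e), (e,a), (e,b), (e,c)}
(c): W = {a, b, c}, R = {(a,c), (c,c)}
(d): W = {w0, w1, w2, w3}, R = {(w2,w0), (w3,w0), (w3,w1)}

The schema corresponds to a generalized confluence (Geach) condition: ∀x ∀y ∀z ((xR²y ∧ xR²z) → ∃w (y = w ∧ z = w)).
(a): satisfies the condition.
(b): fails — aR²a, aR²b but a ≠ b.
(c): satisfies the condition.
(d): satisfies the condition.
Valid on: (a), (c), (d).

(a), (c), (d)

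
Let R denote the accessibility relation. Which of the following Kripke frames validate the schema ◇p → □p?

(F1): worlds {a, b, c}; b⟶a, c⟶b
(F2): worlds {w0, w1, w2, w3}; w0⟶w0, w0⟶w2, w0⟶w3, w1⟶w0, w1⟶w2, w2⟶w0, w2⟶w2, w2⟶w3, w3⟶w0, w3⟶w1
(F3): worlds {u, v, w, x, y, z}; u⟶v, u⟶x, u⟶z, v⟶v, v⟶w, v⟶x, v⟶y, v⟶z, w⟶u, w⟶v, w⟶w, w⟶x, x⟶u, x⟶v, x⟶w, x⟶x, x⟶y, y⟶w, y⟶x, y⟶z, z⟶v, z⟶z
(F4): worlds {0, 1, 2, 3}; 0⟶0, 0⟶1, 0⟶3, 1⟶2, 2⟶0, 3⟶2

(F1)

This is the axiom for partial functionality; its first-order frame correspondent is ∀x ∀y ∀z (Rxy ∧ Rxz → y = z).
(F1): holds.
(F2): fails — w0 sees both w0 and w2.
(F3): fails — u sees both v and x.
(F4): fails — 0 sees both 0 and 1.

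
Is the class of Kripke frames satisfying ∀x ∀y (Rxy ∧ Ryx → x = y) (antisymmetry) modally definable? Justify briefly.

Not modally definable

Modal frame validity is preserved under surjective bounded morphisms.
The 4-cycle (worlds w0,w1,w2,w3 with w0→w1→w2→w3→w0) is antisymmetric. Sending even-indexed worlds to a and odd-indexed worlds to b is a surjective bounded morphism onto the two-world frame with a↔b, which is not antisymmetric.
Hence antisymmetry is not modally definable.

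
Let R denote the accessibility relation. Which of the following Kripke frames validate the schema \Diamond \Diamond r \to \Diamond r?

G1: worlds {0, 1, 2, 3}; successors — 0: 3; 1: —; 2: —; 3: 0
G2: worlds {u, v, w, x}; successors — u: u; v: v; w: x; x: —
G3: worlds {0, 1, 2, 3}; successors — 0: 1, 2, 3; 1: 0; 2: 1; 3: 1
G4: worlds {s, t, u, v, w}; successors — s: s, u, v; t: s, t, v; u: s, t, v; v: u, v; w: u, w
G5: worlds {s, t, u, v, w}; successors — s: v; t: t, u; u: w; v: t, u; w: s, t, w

This is the axiom for transitivity; its first-order frame correspondent is \forall x \forall y \forall z (Rxy \wedge Ryz \to Rxz).
G1: fails — R30 and R03 but not R33.
G2: holds.
G3: fails — R10 and R02 but not R12.
G4: fails — Ruv and Rvu but not Ruu.
G5: fails — Rwt and Rtu but not Rwu.

G2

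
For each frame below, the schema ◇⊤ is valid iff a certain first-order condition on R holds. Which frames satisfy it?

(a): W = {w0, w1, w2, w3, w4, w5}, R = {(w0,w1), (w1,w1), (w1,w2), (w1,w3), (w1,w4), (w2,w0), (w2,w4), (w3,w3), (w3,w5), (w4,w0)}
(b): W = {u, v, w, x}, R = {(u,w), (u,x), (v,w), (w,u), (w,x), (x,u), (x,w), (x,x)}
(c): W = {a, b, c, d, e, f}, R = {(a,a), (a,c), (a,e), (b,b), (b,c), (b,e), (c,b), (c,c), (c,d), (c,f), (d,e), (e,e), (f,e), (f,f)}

The schema corresponds to seriality: ∀x ∃y Rxy.
(a): fails — world w5 has no successor.
(b): condition met.
(c): condition met.

(b), (c)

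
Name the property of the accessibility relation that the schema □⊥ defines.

□⊥ is valid iff no world has any successor (otherwise □⊥ fails at any world with one).
Conversely, on a frame with emptiness of R the schema holds at every world under every valuation.
So the correspondent is emptiness of R.

Emptiness of R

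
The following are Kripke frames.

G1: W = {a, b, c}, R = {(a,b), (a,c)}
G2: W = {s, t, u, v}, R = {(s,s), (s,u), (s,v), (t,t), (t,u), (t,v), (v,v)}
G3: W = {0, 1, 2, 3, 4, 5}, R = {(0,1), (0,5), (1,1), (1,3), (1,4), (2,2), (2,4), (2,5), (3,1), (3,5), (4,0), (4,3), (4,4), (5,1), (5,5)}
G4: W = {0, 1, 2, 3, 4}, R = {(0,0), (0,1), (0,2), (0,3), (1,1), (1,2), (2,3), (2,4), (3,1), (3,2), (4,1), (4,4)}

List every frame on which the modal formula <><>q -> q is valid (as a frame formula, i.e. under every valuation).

G1

This is the axiom for a generalized confluence (Geach) condition; its first-order frame correspondent is forall x forall y (x R^2 y -> exists w (y = w & x = w)).
G1: holds.
G2: fails — sR²u but u ≠ s.
G3: fails — 0R²1 but 1 ≠ 0.
G4: fails — 0R²1 but 1 ≠ 0.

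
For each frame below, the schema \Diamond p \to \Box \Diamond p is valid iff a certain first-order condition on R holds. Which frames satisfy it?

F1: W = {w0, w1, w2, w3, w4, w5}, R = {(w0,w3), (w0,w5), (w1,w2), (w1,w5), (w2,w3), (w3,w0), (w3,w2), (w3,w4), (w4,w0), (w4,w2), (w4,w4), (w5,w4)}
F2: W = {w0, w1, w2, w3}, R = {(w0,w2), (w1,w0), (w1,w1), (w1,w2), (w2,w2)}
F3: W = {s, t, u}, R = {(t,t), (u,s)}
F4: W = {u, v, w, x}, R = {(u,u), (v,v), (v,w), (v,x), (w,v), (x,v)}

Frame correspondent (Sahlqvist): \forall x \forall y \forall z (Rxy \wedge Rxz \to Ryz) — i.e. the Euclidean property.
F1: fails — Rw0w5 and Rw0w5 but not Rw5w5.
F2: fails — Rw1w2 and Rw1w0 but not Rw2w0.
F3: fails — Rus and Rus but not Rss.
F4: fails — Rvw and Rvw but not Rww.
Valid on no frame.

none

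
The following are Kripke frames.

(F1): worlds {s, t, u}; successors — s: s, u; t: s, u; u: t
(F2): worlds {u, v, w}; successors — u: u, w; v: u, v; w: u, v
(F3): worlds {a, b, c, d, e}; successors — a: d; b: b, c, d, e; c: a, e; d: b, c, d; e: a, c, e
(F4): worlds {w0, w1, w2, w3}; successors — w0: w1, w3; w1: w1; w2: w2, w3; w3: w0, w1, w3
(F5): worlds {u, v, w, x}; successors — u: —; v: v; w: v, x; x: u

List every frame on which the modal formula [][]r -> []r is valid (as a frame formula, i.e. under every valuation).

Frame correspondent (Sahlqvist): forall x forall y (Rxy -> exists z (Rxz & Rzy)) — i.e. density.
(F1): fails — Rut but no z with Ruz and Rzt.
(F2): ✓.
(F3): ✓.
(F4): ✓.
(F5): fails — Rxu but no z with Rxz and Rzu.
Valid on: (F2), (F3), (F4).

(F2), (F3), (F4)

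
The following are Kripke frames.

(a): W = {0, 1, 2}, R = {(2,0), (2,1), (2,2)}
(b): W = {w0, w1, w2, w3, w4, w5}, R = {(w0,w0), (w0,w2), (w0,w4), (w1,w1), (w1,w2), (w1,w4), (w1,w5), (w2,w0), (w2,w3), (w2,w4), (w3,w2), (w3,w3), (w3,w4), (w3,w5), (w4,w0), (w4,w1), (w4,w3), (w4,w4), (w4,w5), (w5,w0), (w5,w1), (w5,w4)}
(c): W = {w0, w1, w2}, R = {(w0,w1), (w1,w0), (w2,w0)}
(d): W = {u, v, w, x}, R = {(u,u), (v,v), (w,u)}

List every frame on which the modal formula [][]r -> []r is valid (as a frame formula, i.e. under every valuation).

Frame correspondent (Sahlqvist): forall x forall y (Rxy -> exists z (Rxz & Rzy)) — i.e. density.
(a): ✓.
(b): ✓.
(c): fails — Rw0w1 but no z with Rw0z and Rzw1.
(d): ✓.
Valid on: (a), (b), (d).

(a), (b), (d)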